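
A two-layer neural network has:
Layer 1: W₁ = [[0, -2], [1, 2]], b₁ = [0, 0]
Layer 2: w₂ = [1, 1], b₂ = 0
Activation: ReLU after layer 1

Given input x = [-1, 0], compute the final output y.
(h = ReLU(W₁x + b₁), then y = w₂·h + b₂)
y = 0

Layer 1 pre-activation: z₁ = [0, -1]
After ReLU: h = [0, 0]
Layer 2 output: y = 1×0 + 1×0 + 0 = 0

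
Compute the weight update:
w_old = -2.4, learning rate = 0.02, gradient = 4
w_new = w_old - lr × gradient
w_new = -2.48

w_new = w - η·∂L/∂w = -2.4 - 0.02×(4) = -2.4 - (0.08) = -2.48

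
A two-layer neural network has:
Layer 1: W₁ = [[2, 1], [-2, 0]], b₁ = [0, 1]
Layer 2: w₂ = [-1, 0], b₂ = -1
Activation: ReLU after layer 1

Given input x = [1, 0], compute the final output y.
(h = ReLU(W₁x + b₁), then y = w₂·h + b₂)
y = -3

Layer 1 pre-activation: z₁ = [2, -1]
After ReLU: h = [2, 0]
Layer 2 output: y = -1×2 + 0×0 + -1 = -3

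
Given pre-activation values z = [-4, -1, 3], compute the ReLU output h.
h = [0, 0, 3]

ReLU applied element-wise: max(0,-4)=0, max(0,-1)=0, max(0,3)=3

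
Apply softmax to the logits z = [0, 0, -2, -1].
p = [0.3995, 0.3995, 0.0541, 0.147]

exp(z) = [1, 1, 0.1353, 0.3679]
Sum = 2.503
p = [0.3995, 0.3995, 0.0541, 0.147]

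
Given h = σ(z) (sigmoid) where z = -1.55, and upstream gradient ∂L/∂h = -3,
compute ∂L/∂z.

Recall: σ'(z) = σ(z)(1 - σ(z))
∂L/∂z = -0.4333

σ(-1.55) = 0.1751
σ'(-1.55) = σ(-1.55)(1 - σ(-1.55)) = 0.1751 × 0.8249 = 0.1444
∂L/∂z = ∂L/∂h · σ'(z) = -3 × 0.1444 = -0.4333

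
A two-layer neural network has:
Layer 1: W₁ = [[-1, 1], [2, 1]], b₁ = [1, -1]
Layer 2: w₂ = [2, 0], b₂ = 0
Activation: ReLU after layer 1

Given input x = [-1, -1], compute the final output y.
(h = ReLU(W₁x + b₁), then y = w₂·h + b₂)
y = 2

Layer 1 pre-activation: z₁ = [1, -4]
After ReLU: h = [1, 0]
Layer 2 output: y = 2×1 + 0×0 + 0 = 2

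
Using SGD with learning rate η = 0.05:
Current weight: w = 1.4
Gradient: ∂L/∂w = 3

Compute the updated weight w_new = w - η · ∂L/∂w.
w_new = 1.25

w_new = w - η·∂L/∂w = 1.4 - 0.05×(3) = 1.4 - (0.15) = 1.25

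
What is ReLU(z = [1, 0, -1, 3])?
h = [1, 0, 0, 3]

ReLU applied element-wise: max(0,1)=1, max(0,0)=0, max(0,-1)=0, max(0,3)=3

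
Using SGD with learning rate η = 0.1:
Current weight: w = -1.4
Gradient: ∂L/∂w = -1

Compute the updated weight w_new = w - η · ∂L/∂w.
w_new = -1.3

w_new = w - η·∂L/∂w = -1.4 - 0.1×(-1) = -1.4 - (-0.1) = -1.3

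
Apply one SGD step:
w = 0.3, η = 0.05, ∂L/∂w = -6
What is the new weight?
w_new = 0.6

w_new = w - η·∂L/∂w = 0.3 - 0.05×(-6) = 0.3 - (-0.3) = 0.6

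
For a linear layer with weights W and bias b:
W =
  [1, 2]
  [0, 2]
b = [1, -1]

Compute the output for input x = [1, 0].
y = [2, -1]

Wx = [1×1 + 2×0, 0×1 + 2×0]
   = [1, 0]
y = Wx + b = [1 + 1, 0 + -1] = [2, -1]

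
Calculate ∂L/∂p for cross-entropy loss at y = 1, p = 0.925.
∂L/∂p = -1.081

∂L/∂p = -y/p + (1-y)/(1-p) = -1/0.925 + 0 = -1.081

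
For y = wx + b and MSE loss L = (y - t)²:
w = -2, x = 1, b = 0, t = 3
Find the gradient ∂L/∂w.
∂L/∂w = -10

y = wx + b = (-2)(1) + 0 = -2
∂L/∂y = 2(y - t) = 2(-2 - 3) = -10
∂y/∂w = x = 1
∂L/∂w = ∂L/∂y · ∂y/∂w = -10 × 1 = -10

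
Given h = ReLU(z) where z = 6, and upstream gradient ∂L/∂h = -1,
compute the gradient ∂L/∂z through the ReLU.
∂L/∂z = -1

h = ReLU(6) = 6
Since z > 0: ∂h/∂z = 1
∂L/∂z = ∂L/∂h · ∂h/∂z = -1 × 1 = -1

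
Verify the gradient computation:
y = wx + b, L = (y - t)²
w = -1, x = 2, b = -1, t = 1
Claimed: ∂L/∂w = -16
Correct

y = (-1)(2) + -1 = -3
∂L/∂y = 2(y - t) = 2(-3 - 1) = -8
∂y/∂w = x = 2
∂L/∂w = -8 × 2 = -16

Claimed value: -16
Correct: The correct gradient is -16.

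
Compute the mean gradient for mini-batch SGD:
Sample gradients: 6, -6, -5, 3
Average gradient = -0.5

Average = (1/4)(6 + -6 + -5 + 3) = -2/4 = -0.5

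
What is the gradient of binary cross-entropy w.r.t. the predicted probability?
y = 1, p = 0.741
∂L/∂p = -1.35

∂L/∂p = -y/p + (1-y)/(1-p) = -1/0.741 + 0 = -1.35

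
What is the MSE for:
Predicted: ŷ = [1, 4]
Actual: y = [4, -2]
MSE = 22.5

MSE = (1/2)((1-4)² + (4--2)²) = (1/2)(9 + 36) = 22.5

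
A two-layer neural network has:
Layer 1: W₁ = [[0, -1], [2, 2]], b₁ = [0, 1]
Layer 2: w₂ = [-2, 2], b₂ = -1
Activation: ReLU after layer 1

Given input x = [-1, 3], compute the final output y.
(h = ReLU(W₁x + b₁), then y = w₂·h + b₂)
y = 9

Layer 1 pre-activation: z₁ = [-3, 5]
After ReLU: h = [0, 5]
Layer 2 output: y = -2×0 + 2×5 + -1 = 9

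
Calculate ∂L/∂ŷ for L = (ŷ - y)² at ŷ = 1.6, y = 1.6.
∂L/∂ŷ = 0.0

∂L/∂ŷ = 2(ŷ - y) = 2(1.6 - 1.6) = 2(0.0) = 0.0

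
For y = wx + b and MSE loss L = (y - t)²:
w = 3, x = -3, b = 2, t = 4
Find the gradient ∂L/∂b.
∂L/∂b = -22

y = wx + b = (3)(-3) + 2 = -7
∂L/∂y = 2(y - t) = 2(-7 - 4) = -22
∂y/∂b = 1
∂L/∂b = ∂L/∂y · ∂y/∂b = -22 × 1 = -22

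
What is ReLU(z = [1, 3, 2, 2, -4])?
h = [1, 3, 2, 2, 0]

ReLU applied element-wise: max(0,1)=1, max(0,3)=3, max(0,2)=2, max(0,2)=2, max(0,-4)=0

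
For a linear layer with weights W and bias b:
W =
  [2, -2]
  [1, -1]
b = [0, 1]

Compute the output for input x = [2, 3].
y = [-2, 0]

Wx = [2×2 + -2×3, 1×2 + -1×3]
   = [-2, -1]
y = Wx + b = [-2 + 0, -1 + 1] = [-2, 0]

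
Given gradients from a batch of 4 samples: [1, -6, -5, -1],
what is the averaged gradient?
Average gradient = -2.75

Average = (1/4)(1 + -6 + -5 + -1) = -11/4 = -2.75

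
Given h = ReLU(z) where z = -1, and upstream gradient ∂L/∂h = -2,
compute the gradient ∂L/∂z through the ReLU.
∂L/∂z = 0

h = ReLU(-1) = 0
Since z < 0: ∂h/∂z = 0
∂L/∂z = ∂L/∂h · ∂h/∂z = -2 × 0 = 0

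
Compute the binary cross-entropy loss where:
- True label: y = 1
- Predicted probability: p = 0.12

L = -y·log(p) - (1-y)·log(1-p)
L = 2.12

L = -1·log(0.12) - 0·log(0.88) = -log(0.12) = 2.12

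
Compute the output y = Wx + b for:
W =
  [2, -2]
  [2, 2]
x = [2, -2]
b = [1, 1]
y = [9, 1]

Wx = [2×2 + -2×-2, 2×2 + 2×-2]
   = [8, 0]
y = Wx + b = [8 + 1, 0 + 1] = [9, 1]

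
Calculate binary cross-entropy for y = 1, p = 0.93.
L = 0.07257

L = -1·log(0.93) - 0·log(0.07) = -log(0.93) = 0.07257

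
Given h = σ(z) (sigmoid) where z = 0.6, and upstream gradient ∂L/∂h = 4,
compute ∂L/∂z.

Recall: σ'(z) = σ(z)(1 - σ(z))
∂L/∂z = 0.9151

σ(0.6) = 0.6457
σ'(0.6) = σ(0.6)(1 - σ(0.6)) = 0.6457 × 0.3543 = 0.2288
∂L/∂z = ∂L/∂h · σ'(z) = 4 × 0.2288 = 0.9151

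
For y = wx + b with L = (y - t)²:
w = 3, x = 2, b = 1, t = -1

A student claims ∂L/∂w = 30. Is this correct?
Incorrect

y = (3)(2) + 1 = 7
∂L/∂y = 2(y - t) = 2(7 - -1) = 16
∂y/∂w = x = 2
∂L/∂w = 16 × 2 = 32

Claimed value: 30
Incorrect: The correct gradient is 32.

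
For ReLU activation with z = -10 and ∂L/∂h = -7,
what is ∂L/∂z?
∂L/∂z = 0

h = ReLU(-10) = 0
Since z < 0: ∂h/∂z = 0
∂L/∂z = ∂L/∂h · ∂h/∂z = -7 × 0 = 0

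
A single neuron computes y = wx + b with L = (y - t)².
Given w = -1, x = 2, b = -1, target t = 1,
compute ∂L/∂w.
∂L/∂w = -16

y = wx + b = (-1)(2) + -1 = -3
∂L/∂y = 2(y - t) = 2(-3 - 1) = -8
∂y/∂w = x = 2
∂L/∂w = ∂L/∂y · ∂y/∂w = -8 × 2 = -16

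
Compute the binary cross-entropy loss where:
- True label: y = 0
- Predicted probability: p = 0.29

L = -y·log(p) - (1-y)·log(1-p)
L = 0.3425

L = -0·log(0.29) - 1·log(0.71) = -log(0.71) = 0.3425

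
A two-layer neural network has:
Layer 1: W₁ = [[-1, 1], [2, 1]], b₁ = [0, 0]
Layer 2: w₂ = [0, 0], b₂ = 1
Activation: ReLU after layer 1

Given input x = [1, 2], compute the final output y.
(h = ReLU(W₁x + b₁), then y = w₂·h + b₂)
y = 1

Layer 1 pre-activation: z₁ = [1, 4]
After ReLU: h = [1, 4]
Layer 2 output: y = 0×1 + 0×4 + 1 = 1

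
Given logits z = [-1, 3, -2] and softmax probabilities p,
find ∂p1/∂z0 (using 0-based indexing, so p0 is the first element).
∂p1/∂z0 = -0.01743

p = softmax(z) = [0.01787, 0.9756, 0.006573]
p1 = 0.9756, p0 = 0.01787

∂p1/∂z0 = -p1 × p0 = -0.9756 × 0.01787 = -0.01743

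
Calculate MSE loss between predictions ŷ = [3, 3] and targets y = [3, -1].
MSE = 8

MSE = (1/2)((3-3)² + (3--1)²) = (1/2)(0 + 16) = 8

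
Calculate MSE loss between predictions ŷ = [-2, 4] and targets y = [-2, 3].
MSE = 0.5

MSE = (1/2)((-2--2)² + (4-3)²) = (1/2)(0 + 1) = 0.5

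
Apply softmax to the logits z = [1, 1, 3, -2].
p = [0.1059, 0.1059, 0.7828, 0.0053]

exp(z) = [2.718, 2.718, 20.09, 0.1353]
Sum = 25.66
p = [0.1059, 0.1059, 0.7828, 0.0053]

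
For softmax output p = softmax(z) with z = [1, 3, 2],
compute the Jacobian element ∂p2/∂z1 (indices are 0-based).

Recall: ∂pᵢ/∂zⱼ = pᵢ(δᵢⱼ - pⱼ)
∂p2/∂z1 = -0.1628

p = softmax(z) = [0.09003, 0.6652, 0.2447]
p2 = 0.2447, p1 = 0.6652

∂p2/∂z1 = -p2 × p1 = -0.2447 × 0.6652 = -0.1628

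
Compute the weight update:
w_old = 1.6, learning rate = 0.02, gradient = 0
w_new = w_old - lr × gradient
w_new = 1.6

w_new = w - η·∂L/∂w = 1.6 - 0.02×(0) = 1.6 - (0) = 1.6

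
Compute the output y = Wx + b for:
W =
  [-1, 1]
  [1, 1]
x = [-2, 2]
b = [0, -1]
y = [4, -1]

Wx = [-1×-2 + 1×2, 1×-2 + 1×2]
   = [4, 0]
y = Wx + b = [4 + 0, 0 + -1] = [4, -1]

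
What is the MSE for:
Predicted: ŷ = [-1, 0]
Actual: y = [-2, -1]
MSE = 1

MSE = (1/2)((-1--2)² + (0--1)²) = (1/2)(1 + 1) = 1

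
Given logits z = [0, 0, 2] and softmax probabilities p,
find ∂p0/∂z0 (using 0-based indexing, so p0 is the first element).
∂p0/∂z0 = 0.09516

p = softmax(z) = [0.1065, 0.1065, 0.787]
p0 = 0.1065

∂p0/∂z0 = p0(1 - p0) = 0.1065 × (1 - 0.1065) = 0.09516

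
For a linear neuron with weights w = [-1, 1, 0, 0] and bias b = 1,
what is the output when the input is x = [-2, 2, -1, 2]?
y = 5

y = (-1)(-2) + (1)(2) + (0)(-1) + (0)(2) + 1 = 5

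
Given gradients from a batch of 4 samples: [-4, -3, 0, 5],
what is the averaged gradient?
Average gradient = -0.5

Average = (1/4)(-4 + -3 + 0 + 5) = -2/4 = -0.5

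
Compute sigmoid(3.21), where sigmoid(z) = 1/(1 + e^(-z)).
0.9612

sigmoid(3.21) = 1/(1 + e^(-3.21)) = 1/(1 + 0.04036) = 0.9612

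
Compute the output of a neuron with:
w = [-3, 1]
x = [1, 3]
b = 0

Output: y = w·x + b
y = 0

y = (-3)(1) + (1)(3) + 0 = 0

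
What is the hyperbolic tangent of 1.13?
0.811

tanh(1.13) = (e^(1.13) - e^(-1.13))/(e^(1.13) + e^(-1.13)) = 0.811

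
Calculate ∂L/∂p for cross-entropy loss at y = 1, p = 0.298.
∂L/∂p = -3.356

∂L/∂p = -y/p + (1-y)/(1-p) = -1/0.298 + 0 = -3.356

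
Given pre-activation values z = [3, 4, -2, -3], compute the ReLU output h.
h = [3, 4, 0, 0]

ReLU applied element-wise: max(0,3)=3, max(0,4)=4, max(0,-2)=0, max(0,-3)=0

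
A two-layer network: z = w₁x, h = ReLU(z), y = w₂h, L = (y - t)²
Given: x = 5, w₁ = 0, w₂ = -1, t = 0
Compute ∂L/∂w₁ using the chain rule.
∂L/∂w₁ = 0

Forward pass:
z = w₁x = 0×5 = 0
h = ReLU(0) = 0
y = w₂h = -1×0 = 0

Backward pass:
∂L/∂y = 2(y - t) = 2(0 - 0) = 0
∂y/∂h = w₂ = -1
∂h/∂z = 0 (ReLU derivative)
∂z/∂w₁ = x = 5

∂L/∂w₁ = 0 × -1 × 0 × 5 = 0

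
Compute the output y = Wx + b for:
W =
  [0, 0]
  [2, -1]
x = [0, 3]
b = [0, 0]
y = [0, -3]

Wx = [0×0 + 0×3, 2×0 + -1×3]
   = [0, -3]
y = Wx + b = [0 + 0, -3 + 0] = [0, -3]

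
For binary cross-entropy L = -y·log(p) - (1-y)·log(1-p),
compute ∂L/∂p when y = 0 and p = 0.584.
∂L/∂p = 2.404

∂L/∂p = -y/p + (1-y)/(1-p) = 0 + 1/0.416 = 2.404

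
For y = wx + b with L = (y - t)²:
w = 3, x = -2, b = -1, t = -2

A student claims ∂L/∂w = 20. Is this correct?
Correct

y = (3)(-2) + -1 = -7
∂L/∂y = 2(y - t) = 2(-7 - -2) = -10
∂y/∂w = x = -2
∂L/∂w = -10 × -2 = 20

Claimed value: 20
Correct: The correct gradient is 20.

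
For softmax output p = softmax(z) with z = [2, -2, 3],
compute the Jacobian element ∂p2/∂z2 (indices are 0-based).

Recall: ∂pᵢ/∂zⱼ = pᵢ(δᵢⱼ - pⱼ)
∂p2/∂z2 = 0.1983

p = softmax(z) = [0.2676, 0.004902, 0.7275]
p2 = 0.7275

∂p2/∂z2 = p2(1 - p2) = 0.7275 × (1 - 0.7275) = 0.1983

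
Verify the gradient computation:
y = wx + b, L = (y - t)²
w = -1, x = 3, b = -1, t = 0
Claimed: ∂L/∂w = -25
Incorrect

y = (-1)(3) + -1 = -4
∂L/∂y = 2(y - t) = 2(-4 - 0) = -8
∂y/∂w = x = 3
∂L/∂w = -8 × 3 = -24

Claimed value: -25
Incorrect: The correct gradient is -24.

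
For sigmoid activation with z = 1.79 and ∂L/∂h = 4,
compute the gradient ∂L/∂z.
∂L/∂z = 0.4904

σ(1.79) = 0.8569
σ'(1.79) = σ(1.79)(1 - σ(1.79)) = 0.8569 × 0.1431 = 0.1226
∂L/∂z = ∂L/∂h · σ'(z) = 4 × 0.1226 = 0.4904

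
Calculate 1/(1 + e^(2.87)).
0.05366

sigmoid(-2.87) = 1/(1 + e^(2.87)) = 1/(1 + 17.64) = 0.05366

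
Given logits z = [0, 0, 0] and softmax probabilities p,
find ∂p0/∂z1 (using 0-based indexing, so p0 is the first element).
∂p0/∂z1 = -0.1111

p = softmax(z) = [0.3333, 0.3333, 0.3333]
p0 = 0.3333, p1 = 0.3333

∂p0/∂z1 = -p0 × p1 = -0.3333 × 0.3333 = -0.1111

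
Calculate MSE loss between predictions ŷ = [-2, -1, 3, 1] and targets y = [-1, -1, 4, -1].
MSE = 1.5

MSE = (1/4)((-2--1)² + (-1--1)² + (3-4)² + (1--1)²) = (1/4)(1 + 0 + 1 + 4) = 1.5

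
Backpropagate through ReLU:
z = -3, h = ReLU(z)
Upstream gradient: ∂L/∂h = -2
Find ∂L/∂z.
∂L/∂z = 0

h = ReLU(-3) = 0
Since z < 0: ∂h/∂z = 0
∂L/∂z = ∂L/∂h · ∂h/∂z = -2 × 0 = 0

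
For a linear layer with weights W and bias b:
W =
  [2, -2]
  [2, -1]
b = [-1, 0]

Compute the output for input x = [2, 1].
y = [1, 3]

Wx = [2×2 + -2×1, 2×2 + -1×1]
   = [2, 3]
y = Wx + b = [2 + -1, 3 + 0] = [1, 3]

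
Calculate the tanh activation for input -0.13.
-0.1293

tanh(-0.13) = (e^(-0.13) - e^(0.13))/(e^(-0.13) + e^(0.13)) = -0.1293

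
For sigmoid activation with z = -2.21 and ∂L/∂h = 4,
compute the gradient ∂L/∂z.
∂L/∂z = 0.3563

σ(-2.21) = 0.09886
σ'(-2.21) = σ(-2.21)(1 - σ(-2.21)) = 0.09886 × 0.9011 = 0.08908
∂L/∂z = ∂L/∂h · σ'(z) = 4 × 0.08908 = 0.3563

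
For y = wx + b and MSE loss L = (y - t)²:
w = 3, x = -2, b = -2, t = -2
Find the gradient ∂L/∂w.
∂L/∂w = 24

y = wx + b = (3)(-2) + -2 = -8
∂L/∂y = 2(y - t) = 2(-8 - -2) = -12
∂y/∂w = x = -2
∂L/∂w = ∂L/∂y · ∂y/∂w = -12 × -2 = 24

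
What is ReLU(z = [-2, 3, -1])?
h = [0, 3, 0]

ReLU applied element-wise: max(0,-2)=0, max(0,3)=3, max(0,-1)=0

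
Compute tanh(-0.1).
-0.09967

tanh(-0.1) = (e^(-0.1) - e^(0.1))/(e^(-0.1) + e^(0.1)) = -0.09967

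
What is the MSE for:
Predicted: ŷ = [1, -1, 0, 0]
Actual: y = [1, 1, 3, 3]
MSE = 5.5

MSE = (1/4)((1-1)² + (-1-1)² + (0-3)² + (0-3)²) = (1/4)(0 + 4 + 9 + 9) = 5.5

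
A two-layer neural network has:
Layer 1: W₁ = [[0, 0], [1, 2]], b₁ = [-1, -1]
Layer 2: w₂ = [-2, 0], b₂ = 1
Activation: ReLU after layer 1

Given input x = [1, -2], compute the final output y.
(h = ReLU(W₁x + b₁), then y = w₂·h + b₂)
y = 1

Layer 1 pre-activation: z₁ = [-1, -4]
After ReLU: h = [0, 0]
Layer 2 output: y = -2×0 + 0×0 + 1 = 1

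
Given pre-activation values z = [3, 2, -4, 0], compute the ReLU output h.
h = [3, 2, 0, 0]

ReLU applied element-wise: max(0,3)=3, max(0,2)=2, max(0,-4)=0, max(0,0)=0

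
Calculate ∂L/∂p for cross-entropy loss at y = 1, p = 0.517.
∂L/∂p = -1.934

∂L/∂p = -y/p + (1-y)/(1-p) = -1/0.517 + 0 = -1.934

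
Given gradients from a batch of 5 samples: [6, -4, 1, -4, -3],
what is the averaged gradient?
Average gradient = -0.8

Average = (1/5)(6 + -4 + 1 + -4 + -3) = -4/5 = -0.8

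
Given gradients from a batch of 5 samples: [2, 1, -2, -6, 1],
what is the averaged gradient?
Average gradient = -0.8

Average = (1/5)(2 + 1 + -2 + -6 + 1) = -4/5 = -0.8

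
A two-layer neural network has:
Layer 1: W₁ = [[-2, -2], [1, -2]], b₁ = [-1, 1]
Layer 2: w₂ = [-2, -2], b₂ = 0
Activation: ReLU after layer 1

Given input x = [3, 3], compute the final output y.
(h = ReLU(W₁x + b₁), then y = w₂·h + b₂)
y = 0

Layer 1 pre-activation: z₁ = [-13, -2]
After ReLU: h = [0, 0]
Layer 2 output: y = -2×0 + -2×0 + 0 = 0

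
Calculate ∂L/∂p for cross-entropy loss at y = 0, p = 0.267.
∂L/∂p = 1.364

∂L/∂p = -y/p + (1-y)/(1-p) = 0 + 1/0.733 = 1.364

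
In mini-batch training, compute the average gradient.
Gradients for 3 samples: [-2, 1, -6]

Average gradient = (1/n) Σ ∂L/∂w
Average gradient = -2.333

Average = (1/3)(-2 + 1 + -6) = -7/3 = -2.333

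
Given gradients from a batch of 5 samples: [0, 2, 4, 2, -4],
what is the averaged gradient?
Average gradient = 0.8

Average = (1/5)(0 + 2 + 4 + 2 + -4) = 4/5 = 0.8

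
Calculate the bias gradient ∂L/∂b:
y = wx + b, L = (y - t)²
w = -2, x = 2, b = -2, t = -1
∂L/∂b = -10

y = wx + b = (-2)(2) + -2 = -6
∂L/∂y = 2(y - t) = 2(-6 - -1) = -10
∂y/∂b = 1
∂L/∂b = ∂L/∂y · ∂y/∂b = -10 × 1 = -10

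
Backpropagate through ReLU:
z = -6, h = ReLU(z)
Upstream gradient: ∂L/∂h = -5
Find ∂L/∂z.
∂L/∂z = 0

h = ReLU(-6) = 0
Since z < 0: ∂h/∂z = 0
∂L/∂z = ∂L/∂h · ∂h/∂z = -5 × 0 = 0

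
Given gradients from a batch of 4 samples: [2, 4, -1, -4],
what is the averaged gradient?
Average gradient = 0.25

Average = (1/4)(2 + 4 + -1 + -4) = 1/4 = 0.25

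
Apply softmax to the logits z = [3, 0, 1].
p = [0.8438, 0.042, 0.1142]

exp(z) = [20.09, 1, 2.718]
Sum = 23.8
p = [0.8438, 0.042, 0.1142]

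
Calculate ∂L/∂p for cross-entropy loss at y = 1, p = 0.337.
∂L/∂p = -2.967

∂L/∂p = -y/p + (1-y)/(1-p) = -1/0.337 + 0 = -2.967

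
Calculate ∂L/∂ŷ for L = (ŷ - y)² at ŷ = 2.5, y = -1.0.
∂L/∂ŷ = 7.0

∂L/∂ŷ = 2(ŷ - y) = 2(2.5 - -1.0) = 2(3.5) = 7.0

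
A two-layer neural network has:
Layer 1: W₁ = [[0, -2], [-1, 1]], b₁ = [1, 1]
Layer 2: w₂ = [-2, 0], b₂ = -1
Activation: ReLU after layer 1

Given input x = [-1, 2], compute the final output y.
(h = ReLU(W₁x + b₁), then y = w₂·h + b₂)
y = -1

Layer 1 pre-activation: z₁ = [-3, 4]
After ReLU: h = [0, 4]
Layer 2 output: y = -2×0 + 0×4 + -1 = -1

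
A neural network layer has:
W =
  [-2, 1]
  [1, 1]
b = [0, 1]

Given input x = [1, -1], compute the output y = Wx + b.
y = [-3, 1]

Wx = [-2×1 + 1×-1, 1×1 + 1×-1]
   = [-3, 0]
y = Wx + b = [-3 + 0, 0 + 1] = [-3, 1]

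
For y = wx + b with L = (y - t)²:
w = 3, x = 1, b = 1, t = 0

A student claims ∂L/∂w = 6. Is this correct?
Incorrect

y = (3)(1) + 1 = 4
∂L/∂y = 2(y - t) = 2(4 - 0) = 8
∂y/∂w = x = 1
∂L/∂w = 8 × 1 = 8

Claimed value: 6
Incorrect: The correct gradient is 8.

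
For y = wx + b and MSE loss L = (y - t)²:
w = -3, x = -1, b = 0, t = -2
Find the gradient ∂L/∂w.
∂L/∂w = -10

y = wx + b = (-3)(-1) + 0 = 3
∂L/∂y = 2(y - t) = 2(3 - -2) = 10
∂y/∂w = x = -1
∂L/∂w = ∂L/∂y · ∂y/∂w = 10 × -1 = -10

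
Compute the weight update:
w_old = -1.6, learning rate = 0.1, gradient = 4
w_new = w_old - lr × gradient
w_new = -2

w_new = w - η·∂L/∂w = -1.6 - 0.1×(4) = -1.6 - (0.4) = -2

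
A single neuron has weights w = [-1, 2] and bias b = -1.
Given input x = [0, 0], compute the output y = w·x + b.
y = -1

y = (-1)(0) + (2)(0) + -1 = -1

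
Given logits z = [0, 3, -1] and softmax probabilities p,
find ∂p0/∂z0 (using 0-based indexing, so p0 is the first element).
∂p0/∂z0 = 0.04444

p = softmax(z) = [0.04661, 0.9362, 0.01715]
p0 = 0.04661

∂p0/∂z0 = p0(1 - p0) = 0.04661 × (1 - 0.04661) = 0.04444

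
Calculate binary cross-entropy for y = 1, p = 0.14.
L = 1.966

L = -1·log(0.14) - 0·log(0.86) = -log(0.14) = 1.966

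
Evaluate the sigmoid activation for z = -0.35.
0.4134

sigmoid(-0.35) = 1/(1 + e^(0.35)) = 1/(1 + 1.419) = 0.4134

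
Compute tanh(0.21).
0.207

tanh(0.21) = (e^(0.21) - e^(-0.21))/(e^(0.21) + e^(-0.21)) = 0.207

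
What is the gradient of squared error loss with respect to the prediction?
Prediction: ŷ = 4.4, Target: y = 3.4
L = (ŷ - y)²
∂L/∂ŷ = 2.0

∂L/∂ŷ = 2(ŷ - y) = 2(4.4 - 3.4) = 2(1.0) = 2.0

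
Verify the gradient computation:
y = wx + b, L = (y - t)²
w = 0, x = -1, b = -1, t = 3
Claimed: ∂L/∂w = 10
Incorrect

y = (0)(-1) + -1 = -1
∂L/∂y = 2(y - t) = 2(-1 - 3) = -8
∂y/∂w = x = -1
∂L/∂w = -8 × -1 = 8

Claimed value: 10
Incorrect: The correct gradient is 8.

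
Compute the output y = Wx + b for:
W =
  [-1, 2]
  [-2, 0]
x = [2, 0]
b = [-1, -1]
y = [-3, -5]

Wx = [-1×2 + 2×0, -2×2 + 0×0]
   = [-2, -4]
y = Wx + b = [-2 + -1, -4 + -1] = [-3, -5]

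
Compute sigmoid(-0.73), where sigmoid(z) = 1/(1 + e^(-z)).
0.3252

sigmoid(-0.73) = 1/(1 + e^(0.73)) = 1/(1 + 2.075) = 0.3252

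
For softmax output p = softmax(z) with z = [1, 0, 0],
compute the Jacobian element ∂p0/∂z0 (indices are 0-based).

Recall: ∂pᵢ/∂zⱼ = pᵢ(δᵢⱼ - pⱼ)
∂p0/∂z0 = 0.2442

p = softmax(z) = [0.5761, 0.2119, 0.2119]
p0 = 0.5761

∂p0/∂z0 = p0(1 - p0) = 0.5761 × (1 - 0.5761) = 0.2442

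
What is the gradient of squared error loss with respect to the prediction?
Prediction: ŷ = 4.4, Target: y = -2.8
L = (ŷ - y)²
∂L/∂ŷ = 14.4

∂L/∂ŷ = 2(ŷ - y) = 2(4.4 - -2.8) = 2(7.2) = 14.4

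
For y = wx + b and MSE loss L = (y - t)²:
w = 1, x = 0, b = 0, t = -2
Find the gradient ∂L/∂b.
∂L/∂b = 4

y = wx + b = (1)(0) + 0 = 0
∂L/∂y = 2(y - t) = 2(0 - -2) = 4
∂y/∂b = 1
∂L/∂b = ∂L/∂y · ∂y/∂b = 4 × 1 = 4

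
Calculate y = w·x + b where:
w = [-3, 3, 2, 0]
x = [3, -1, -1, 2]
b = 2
y = -12

y = (-3)(3) + (3)(-1) + (2)(-1) + (0)(2) + 2 = -12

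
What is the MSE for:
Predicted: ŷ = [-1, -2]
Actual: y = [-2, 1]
MSE = 5

MSE = (1/2)((-1--2)² + (-2-1)²) = (1/2)(1 + 9) = 5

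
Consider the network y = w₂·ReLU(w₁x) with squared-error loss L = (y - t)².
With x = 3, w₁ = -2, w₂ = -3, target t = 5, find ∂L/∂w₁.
∂L/∂w₁ = 0

Forward pass:
z = w₁x = -2×3 = -6
h = ReLU(-6) = 0
y = w₂h = -3×0 = 0

Backward pass:
∂L/∂y = 2(y - t) = 2(0 - 5) = -10
∂y/∂h = w₂ = -3
∂h/∂z = 0 (ReLU derivative)
∂z/∂w₁ = x = 3

∂L/∂w₁ = -10 × -3 × 0 × 3 = 0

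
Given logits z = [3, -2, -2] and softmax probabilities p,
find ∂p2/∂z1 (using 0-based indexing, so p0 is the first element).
∂p2/∂z1 = -4.42e-05

p = softmax(z) = [0.9867, 0.006648, 0.006648]
p2 = 0.006648, p1 = 0.006648

∂p2/∂z1 = -p2 × p1 = -0.006648 × 0.006648 = -4.42e-05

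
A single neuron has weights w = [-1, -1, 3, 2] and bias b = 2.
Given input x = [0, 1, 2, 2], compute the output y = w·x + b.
y = 11

y = (-1)(0) + (-1)(1) + (3)(2) + (2)(2) + 2 = 11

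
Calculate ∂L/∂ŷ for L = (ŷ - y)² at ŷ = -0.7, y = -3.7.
∂L/∂ŷ = 6.0

∂L/∂ŷ = 2(ŷ - y) = 2(-0.7 - -3.7) = 2(3.0) = 6.0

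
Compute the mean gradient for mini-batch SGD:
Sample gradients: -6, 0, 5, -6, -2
Average gradient = -1.8

Average = (1/5)(-6 + 0 + 5 + -6 + -2) = -9/5 = -1.8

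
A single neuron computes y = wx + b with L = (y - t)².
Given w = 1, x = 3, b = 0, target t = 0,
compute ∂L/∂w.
∂L/∂w = 18

y = wx + b = (1)(3) + 0 = 3
∂L/∂y = 2(y - t) = 2(3 - 0) = 6
∂y/∂w = x = 3
∂L/∂w = ∂L/∂y · ∂y/∂w = 6 × 3 = 18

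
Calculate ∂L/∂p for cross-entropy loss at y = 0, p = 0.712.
∂L/∂p = 3.472

∂L/∂p = -y/p + (1-y)/(1-p) = 0 + 1/0.288 = 3.472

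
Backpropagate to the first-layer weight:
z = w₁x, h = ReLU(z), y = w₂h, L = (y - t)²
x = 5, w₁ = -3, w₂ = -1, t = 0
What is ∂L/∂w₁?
∂L/∂w₁ = 0

Forward pass:
z = w₁x = -3×5 = -15
h = ReLU(-15) = 0
y = w₂h = -1×0 = 0

Backward pass:
∂L/∂y = 2(y - t) = 2(0 - 0) = 0
∂y/∂h = w₂ = -1
∂h/∂z = 0 (ReLU derivative)
∂z/∂w₁ = x = 5

∂L/∂w₁ = 0 × -1 × 0 × 5 = 0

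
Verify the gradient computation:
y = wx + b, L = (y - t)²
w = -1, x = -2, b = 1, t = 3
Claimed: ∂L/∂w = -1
Incorrect

y = (-1)(-2) + 1 = 3
∂L/∂y = 2(y - t) = 2(3 - 3) = 0
∂y/∂w = x = -2
∂L/∂w = 0 × -2 = 0

Claimed value: -1
Incorrect: The correct gradient is 0.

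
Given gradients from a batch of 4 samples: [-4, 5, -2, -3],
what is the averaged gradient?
Average gradient = -1

Average = (1/4)(-4 + 5 + -2 + -3) = -4/4 = -1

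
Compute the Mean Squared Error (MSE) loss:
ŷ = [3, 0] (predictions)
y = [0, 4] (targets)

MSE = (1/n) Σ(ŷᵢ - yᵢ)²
MSE = 12.5

MSE = (1/2)((3-0)² + (0-4)²) = (1/2)(9 + 16) = 12.5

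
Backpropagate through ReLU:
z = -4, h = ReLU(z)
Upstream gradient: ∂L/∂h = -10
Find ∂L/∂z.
∂L/∂z = 0

h = ReLU(-4) = 0
Since z < 0: ∂h/∂z = 0
∂L/∂z = ∂L/∂h · ∂h/∂z = -10 × 0 = 0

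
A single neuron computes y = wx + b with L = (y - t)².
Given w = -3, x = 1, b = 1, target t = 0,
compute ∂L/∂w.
∂L/∂w = -4

y = wx + b = (-3)(1) + 1 = -2
∂L/∂y = 2(y - t) = 2(-2 - 0) = -4
∂y/∂w = x = 1
∂L/∂w = ∂L/∂y · ∂y/∂w = -4 × 1 = -4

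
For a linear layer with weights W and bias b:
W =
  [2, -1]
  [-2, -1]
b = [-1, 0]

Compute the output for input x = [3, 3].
y = [2, -9]

Wx = [2×3 + -1×3, -2×3 + -1×3]
   = [3, -9]
y = Wx + b = [3 + -1, -9 + 0] = [2, -9]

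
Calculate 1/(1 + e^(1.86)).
0.1347

sigmoid(-1.86) = 1/(1 + e^(1.86)) = 1/(1 + 6.424) = 0.1347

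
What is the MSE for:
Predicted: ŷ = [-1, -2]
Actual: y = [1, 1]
MSE = 6.5

MSE = (1/2)((-1-1)² + (-2-1)²) = (1/2)(4 + 9) = 6.5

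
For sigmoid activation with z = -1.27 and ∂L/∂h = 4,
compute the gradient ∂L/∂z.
∂L/∂z = 0.6847

σ(-1.27) = 0.2193
σ'(-1.27) = σ(-1.27)(1 - σ(-1.27)) = 0.2193 × 0.7807 = 0.1712
∂L/∂z = ∂L/∂h · σ'(z) = 4 × 0.1712 = 0.6847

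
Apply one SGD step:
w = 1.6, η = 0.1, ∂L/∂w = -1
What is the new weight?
w_new = 1.7

w_new = w - η·∂L/∂w = 1.6 - 0.1×(-1) = 1.6 - (-0.1) = 1.7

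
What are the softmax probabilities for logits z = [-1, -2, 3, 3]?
p = [0.009, 0.0033, 0.4938, 0.4938]

exp(z) = [0.3679, 0.1353, 20.09, 20.09]
Sum = 40.67
p = [0.009, 0.0033, 0.4938, 0.4938]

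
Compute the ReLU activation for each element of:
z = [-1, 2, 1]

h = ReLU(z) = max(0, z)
h = [0, 2, 1]

ReLU applied element-wise: max(0,-1)=0, max(0,2)=2, max(0,1)=1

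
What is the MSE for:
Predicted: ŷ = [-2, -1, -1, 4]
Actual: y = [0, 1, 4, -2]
MSE = 17.25

MSE = (1/4)((-2-0)² + (-1-1)² + (-1-4)² + (4--2)²) = (1/4)(4 + 4 + 25 + 36) = 17.25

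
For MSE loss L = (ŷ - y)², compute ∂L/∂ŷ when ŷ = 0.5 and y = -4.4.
∂L/∂ŷ = 9.8

∂L/∂ŷ = 2(ŷ - y) = 2(0.5 - -4.4) = 2(4.9) = 9.8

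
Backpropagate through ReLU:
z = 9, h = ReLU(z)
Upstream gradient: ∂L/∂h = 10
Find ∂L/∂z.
∂L/∂z = 10

h = ReLU(9) = 9
Since z > 0: ∂h/∂z = 1
∂L/∂z = ∂L/∂h · ∂h/∂z = 10 × 1 = 10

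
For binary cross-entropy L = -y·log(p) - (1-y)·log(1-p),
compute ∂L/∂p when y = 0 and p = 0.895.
∂L/∂p = 9.524

∂L/∂p = -y/p + (1-y)/(1-p) = 0 + 1/0.105 = 9.524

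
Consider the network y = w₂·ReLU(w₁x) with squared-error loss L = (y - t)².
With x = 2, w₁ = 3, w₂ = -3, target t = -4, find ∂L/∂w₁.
∂L/∂w₁ = 168

Forward pass:
z = w₁x = 3×2 = 6
h = ReLU(6) = 6
y = w₂h = -3×6 = -18

Backward pass:
∂L/∂y = 2(y - t) = 2(-18 - -4) = -28
∂y/∂h = w₂ = -3
∂h/∂z = 1 (ReLU derivative)
∂z/∂w₁ = x = 2

∂L/∂w₁ = -28 × -3 × 1 × 2 = 168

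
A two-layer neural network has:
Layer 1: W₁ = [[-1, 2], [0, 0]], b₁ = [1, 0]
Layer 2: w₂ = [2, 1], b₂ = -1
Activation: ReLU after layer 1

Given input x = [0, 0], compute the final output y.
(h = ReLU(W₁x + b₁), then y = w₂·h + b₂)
y = 1

Layer 1 pre-activation: z₁ = [1, 0]
After ReLU: h = [1, 0]
Layer 2 output: y = 2×1 + 1×0 + -1 = 1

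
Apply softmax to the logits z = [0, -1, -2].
p = [0.6652, 0.2447, 0.09]

exp(z) = [1, 0.3679, 0.1353]
Sum = 1.503
p = [0.6652, 0.2447, 0.09]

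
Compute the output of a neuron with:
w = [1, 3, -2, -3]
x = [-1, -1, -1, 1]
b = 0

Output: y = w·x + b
y = -5

y = (1)(-1) + (3)(-1) + (-2)(-1) + (-3)(1) + 0 = -5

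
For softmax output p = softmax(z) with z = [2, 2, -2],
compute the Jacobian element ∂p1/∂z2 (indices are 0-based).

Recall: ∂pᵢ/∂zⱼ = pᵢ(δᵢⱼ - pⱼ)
∂p1/∂z2 = -0.004496

p = softmax(z) = [0.4955, 0.4955, 0.009075]
p1 = 0.4955, p2 = 0.009075

∂p1/∂z2 = -p1 × p2 = -0.4955 × 0.009075 = -0.004496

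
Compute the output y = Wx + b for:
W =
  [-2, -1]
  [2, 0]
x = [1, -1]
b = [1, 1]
y = [0, 3]

Wx = [-2×1 + -1×-1, 2×1 + 0×-1]
   = [-1, 2]
y = Wx + b = [-1 + 1, 2 + 1] = [0, 3]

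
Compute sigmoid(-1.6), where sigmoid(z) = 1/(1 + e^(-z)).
0.168

sigmoid(-1.6) = 1/(1 + e^(1.6)) = 1/(1 + 4.953) = 0.168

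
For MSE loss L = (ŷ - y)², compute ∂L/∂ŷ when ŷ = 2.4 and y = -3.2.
∂L/∂ŷ = 11.2

∂L/∂ŷ = 2(ŷ - y) = 2(2.4 - -3.2) = 2(5.6) = 11.2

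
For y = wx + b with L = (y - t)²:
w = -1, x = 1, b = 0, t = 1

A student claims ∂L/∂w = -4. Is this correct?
Correct

y = (-1)(1) + 0 = -1
∂L/∂y = 2(y - t) = 2(-1 - 1) = -4
∂y/∂w = x = 1
∂L/∂w = -4 × 1 = -4

Claimed value: -4
Correct: The correct gradient is -4.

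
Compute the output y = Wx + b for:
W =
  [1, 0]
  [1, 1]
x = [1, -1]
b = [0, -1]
y = [1, -1]

Wx = [1×1 + 0×-1, 1×1 + 1×-1]
   = [1, 0]
y = Wx + b = [1 + 0, 0 + -1] = [1, -1]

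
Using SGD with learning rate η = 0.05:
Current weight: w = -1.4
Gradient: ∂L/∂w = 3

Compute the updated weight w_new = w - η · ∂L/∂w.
w_new = -1.55

w_new = w - η·∂L/∂w = -1.4 - 0.05×(3) = -1.4 - (0.15) = -1.55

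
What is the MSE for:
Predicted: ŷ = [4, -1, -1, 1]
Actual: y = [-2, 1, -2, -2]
MSE = 12.5

MSE = (1/4)((4--2)² + (-1-1)² + (-1--2)² + (1--2)²) = (1/4)(36 + 4 + 1 + 9) = 12.5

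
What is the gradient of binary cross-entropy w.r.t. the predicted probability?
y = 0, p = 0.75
∂L/∂p = 4

∂L/∂p = -y/p + (1-y)/(1-p) = 0 + 1/0.25 = 4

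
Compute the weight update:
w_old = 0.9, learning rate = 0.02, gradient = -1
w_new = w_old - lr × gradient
w_new = 0.92

w_new = w - η·∂L/∂w = 0.9 - 0.02×(-1) = 0.9 - (-0.02) = 0.92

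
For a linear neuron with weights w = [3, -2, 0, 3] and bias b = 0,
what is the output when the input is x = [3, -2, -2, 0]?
y = 13

y = (3)(3) + (-2)(-2) + (0)(-2) + (3)(0) + 0 = 13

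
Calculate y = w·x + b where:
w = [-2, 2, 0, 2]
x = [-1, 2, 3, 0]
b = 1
y = 7

y = (-2)(-1) + (2)(2) + (0)(3) + (2)(0) + 1 = 7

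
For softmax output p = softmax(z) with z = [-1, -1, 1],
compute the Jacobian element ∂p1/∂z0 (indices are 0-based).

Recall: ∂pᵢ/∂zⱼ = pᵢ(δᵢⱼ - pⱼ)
∂p1/∂z0 = -0.01134

p = softmax(z) = [0.1065, 0.1065, 0.787]
p1 = 0.1065, p0 = 0.1065

∂p1/∂z0 = -p1 × p0 = -0.1065 × 0.1065 = -0.01134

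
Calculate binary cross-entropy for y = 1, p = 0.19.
L = 1.661

L = -1·log(0.19) - 0·log(0.81) = -log(0.19) = 1.661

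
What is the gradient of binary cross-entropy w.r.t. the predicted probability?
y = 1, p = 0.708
∂L/∂p = -1.412

∂L/∂p = -y/p + (1-y)/(1-p) = -1/0.708 + 0 = -1.412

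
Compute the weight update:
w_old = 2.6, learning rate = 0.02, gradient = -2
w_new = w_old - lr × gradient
w_new = 2.64

w_new = w - η·∂L/∂w = 2.6 - 0.02×(-2) = 2.6 - (-0.04) = 2.64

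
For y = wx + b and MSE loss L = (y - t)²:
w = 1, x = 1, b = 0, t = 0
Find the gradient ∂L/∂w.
∂L/∂w = 2

y = wx + b = (1)(1) + 0 = 1
∂L/∂y = 2(y - t) = 2(1 - 0) = 2
∂y/∂w = x = 1
∂L/∂w = ∂L/∂y · ∂y/∂w = 2 × 1 = 2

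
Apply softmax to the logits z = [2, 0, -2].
p = [0.8668, 0.1173, 0.0159]

exp(z) = [7.389, 1, 0.1353]
Sum = 8.524
p = [0.8668, 0.1173, 0.0159]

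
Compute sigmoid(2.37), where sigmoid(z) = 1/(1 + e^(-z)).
0.9145

sigmoid(2.37) = 1/(1 + e^(-2.37)) = 1/(1 + 0.09348) = 0.9145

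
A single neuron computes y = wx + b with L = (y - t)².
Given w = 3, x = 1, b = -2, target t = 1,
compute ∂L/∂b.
∂L/∂b = 0

y = wx + b = (3)(1) + -2 = 1
∂L/∂y = 2(y - t) = 2(1 - 1) = 0
∂y/∂b = 1
∂L/∂b = ∂L/∂y · ∂y/∂b = 0 × 1 = 0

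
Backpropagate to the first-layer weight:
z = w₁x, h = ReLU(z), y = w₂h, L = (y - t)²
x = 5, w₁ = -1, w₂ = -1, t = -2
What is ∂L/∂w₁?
∂L/∂w₁ = 0

Forward pass:
z = w₁x = -1×5 = -5
h = ReLU(-5) = 0
y = w₂h = -1×0 = 0

Backward pass:
∂L/∂y = 2(y - t) = 2(0 - -2) = 4
∂y/∂h = w₂ = -1
∂h/∂z = 0 (ReLU derivative)
∂z/∂w₁ = x = 5

∂L/∂w₁ = 4 × -1 × 0 × 5 = 0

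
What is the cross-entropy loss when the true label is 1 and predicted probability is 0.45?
L = 0.7985

L = -1·log(0.45) - 0·log(0.55) = -log(0.45) = 0.7985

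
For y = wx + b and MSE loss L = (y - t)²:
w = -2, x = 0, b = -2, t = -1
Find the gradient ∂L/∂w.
∂L/∂w = 0

y = wx + b = (-2)(0) + -2 = -2
∂L/∂y = 2(y - t) = 2(-2 - -1) = -2
∂y/∂w = x = 0
∂L/∂w = ∂L/∂y · ∂y/∂w = -2 × 0 = 0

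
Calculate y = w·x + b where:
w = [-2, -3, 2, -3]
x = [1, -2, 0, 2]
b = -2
y = -4

y = (-2)(1) + (-3)(-2) + (2)(0) + (-3)(2) + -2 = -4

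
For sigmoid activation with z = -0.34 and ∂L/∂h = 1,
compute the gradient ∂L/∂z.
∂L/∂z = 0.2429

σ(-0.34) = 0.4158
σ'(-0.34) = σ(-0.34)(1 - σ(-0.34)) = 0.4158 × 0.5842 = 0.2429
∂L/∂z = ∂L/∂h · σ'(z) = 1 × 0.2429 = 0.2429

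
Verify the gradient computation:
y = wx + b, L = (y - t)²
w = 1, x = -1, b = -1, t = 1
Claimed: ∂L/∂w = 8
Incorrect

y = (1)(-1) + -1 = -2
∂L/∂y = 2(y - t) = 2(-2 - 1) = -6
∂y/∂w = x = -1
∂L/∂w = -6 × -1 = 6

Claimed value: 8
Incorrect: The correct gradient is 6.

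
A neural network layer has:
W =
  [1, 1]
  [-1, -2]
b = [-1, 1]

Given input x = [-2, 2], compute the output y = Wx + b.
y = [-1, -1]

Wx = [1×-2 + 1×2, -1×-2 + -2×2]
   = [0, -2]
y = Wx + b = [0 + -1, -2 + 1] = [-1, -1]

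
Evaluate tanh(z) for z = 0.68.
0.5915

tanh(0.68) = (e^(0.68) - e^(-0.68))/(e^(0.68) + e^(-0.68)) = 0.5915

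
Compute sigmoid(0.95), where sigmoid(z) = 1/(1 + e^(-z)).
0.7211

sigmoid(0.95) = 1/(1 + e^(-0.95)) = 1/(1 + 0.3867) = 0.7211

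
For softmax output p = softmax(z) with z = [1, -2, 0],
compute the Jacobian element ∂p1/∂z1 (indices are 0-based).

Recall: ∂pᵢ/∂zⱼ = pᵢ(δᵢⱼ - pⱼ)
∂p1/∂z1 = 0.03389

p = softmax(z) = [0.7054, 0.03512, 0.2595]
p1 = 0.03512

∂p1/∂z1 = p1(1 - p1) = 0.03512 × (1 - 0.03512) = 0.03389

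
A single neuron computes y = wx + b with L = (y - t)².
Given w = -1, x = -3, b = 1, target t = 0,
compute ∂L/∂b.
∂L/∂b = 8

y = wx + b = (-1)(-3) + 1 = 4
∂L/∂y = 2(y - t) = 2(4 - 0) = 8
∂y/∂b = 1
∂L/∂b = ∂L/∂y · ∂y/∂b = 8 × 1 = 8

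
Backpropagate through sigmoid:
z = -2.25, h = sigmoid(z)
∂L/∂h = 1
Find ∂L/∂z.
∂L/∂z = 0.08626

σ(-2.25) = 0.09535
σ'(-2.25) = σ(-2.25)(1 - σ(-2.25)) = 0.09535 × 0.9047 = 0.08626
∂L/∂z = ∂L/∂h · σ'(z) = 1 × 0.08626 = 0.08626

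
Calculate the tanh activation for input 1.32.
0.8668

tanh(1.32) = (e^(1.32) - e^(-1.32))/(e^(1.32) + e^(-1.32)) = 0.8668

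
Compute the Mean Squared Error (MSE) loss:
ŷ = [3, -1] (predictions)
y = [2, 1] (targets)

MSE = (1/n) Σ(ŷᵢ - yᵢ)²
MSE = 2.5

MSE = (1/2)((3-2)² + (-1-1)²) = (1/2)(1 + 4) = 2.5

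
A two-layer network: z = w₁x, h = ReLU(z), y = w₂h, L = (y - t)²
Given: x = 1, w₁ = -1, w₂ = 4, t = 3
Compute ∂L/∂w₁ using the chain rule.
∂L/∂w₁ = 0

Forward pass:
z = w₁x = -1×1 = -1
h = ReLU(-1) = 0
y = w₂h = 4×0 = 0

Backward pass:
∂L/∂y = 2(y - t) = 2(0 - 3) = -6
∂y/∂h = w₂ = 4
∂h/∂z = 0 (ReLU derivative)
∂z/∂w₁ = x = 1

∂L/∂w₁ = -6 × 4 × 0 × 1 = 0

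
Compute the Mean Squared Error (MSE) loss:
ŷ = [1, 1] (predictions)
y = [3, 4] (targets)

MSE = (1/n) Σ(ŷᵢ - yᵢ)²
MSE = 6.5

MSE = (1/2)((1-3)² + (1-4)²) = (1/2)(4 + 9) = 6.5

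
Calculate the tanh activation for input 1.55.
0.9138

tanh(1.55) = (e^(1.55) - e^(-1.55))/(e^(1.55) + e^(-1.55)) = 0.9138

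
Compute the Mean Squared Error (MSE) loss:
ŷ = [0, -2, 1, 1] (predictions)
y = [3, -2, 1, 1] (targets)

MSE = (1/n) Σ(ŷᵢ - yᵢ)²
MSE = 2.25

MSE = (1/4)((0-3)² + (-2--2)² + (1-1)² + (1-1)²) = (1/4)(9 + 0 + 0 + 0) = 2.25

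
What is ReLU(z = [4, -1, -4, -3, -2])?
h = [4, 0, 0, 0, 0]

ReLU applied element-wise: max(0,4)=4, max(0,-1)=0, max(0,-4)=0, max(0,-3)=0, max(0,-2)=0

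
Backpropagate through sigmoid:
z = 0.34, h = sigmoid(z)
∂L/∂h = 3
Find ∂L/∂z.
∂L/∂z = 0.7287

σ(0.34) = 0.5842
σ'(0.34) = σ(0.34)(1 - σ(0.34)) = 0.5842 × 0.4158 = 0.2429
∂L/∂z = ∂L/∂h · σ'(z) = 3 × 0.2429 = 0.7287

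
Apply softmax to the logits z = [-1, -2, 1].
p = [0.1142, 0.042, 0.8438]

exp(z) = [0.3679, 0.1353, 2.718]
Sum = 3.221
p = [0.1142, 0.042, 0.8438]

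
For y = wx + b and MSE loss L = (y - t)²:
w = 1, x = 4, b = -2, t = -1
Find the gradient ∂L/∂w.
∂L/∂w = 24

y = wx + b = (1)(4) + -2 = 2
∂L/∂y = 2(y - t) = 2(2 - -1) = 6
∂y/∂w = x = 4
∂L/∂w = ∂L/∂y · ∂y/∂w = 6 × 4 = 24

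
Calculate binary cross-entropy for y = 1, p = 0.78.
L = 0.2485

L = -1·log(0.78) - 0·log(0.22) = -log(0.78) = 0.2485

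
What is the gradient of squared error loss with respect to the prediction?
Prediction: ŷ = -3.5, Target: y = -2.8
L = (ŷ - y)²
∂L/∂ŷ = -1.4

∂L/∂ŷ = 2(ŷ - y) = 2(-3.5 - -2.8) = 2(-0.7) = -1.4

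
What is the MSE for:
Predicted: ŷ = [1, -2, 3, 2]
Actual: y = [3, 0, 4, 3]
MSE = 2.5

MSE = (1/4)((1-3)² + (-2-0)² + (3-4)² + (2-3)²) = (1/4)(4 + 4 + 1 + 1) = 2.5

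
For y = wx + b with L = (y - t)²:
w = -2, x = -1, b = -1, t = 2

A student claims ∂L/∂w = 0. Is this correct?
Incorrect

y = (-2)(-1) + -1 = 1
∂L/∂y = 2(y - t) = 2(1 - 2) = -2
∂y/∂w = x = -1
∂L/∂w = -2 × -1 = 2

Claimed value: 0
Incorrect: The correct gradient is 2.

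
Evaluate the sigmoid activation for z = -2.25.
0.09535

sigmoid(-2.25) = 1/(1 + e^(2.25)) = 1/(1 + 9.488) = 0.09535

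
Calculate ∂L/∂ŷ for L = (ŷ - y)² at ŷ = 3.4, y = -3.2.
∂L/∂ŷ = 13.2

∂L/∂ŷ = 2(ŷ - y) = 2(3.4 - -3.2) = 2(6.6) = 13.2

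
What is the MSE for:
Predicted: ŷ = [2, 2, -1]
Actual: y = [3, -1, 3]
MSE = 8.667

MSE = (1/3)((2-3)² + (2--1)² + (-1-3)²) = (1/3)(1 + 9 + 16) = 8.667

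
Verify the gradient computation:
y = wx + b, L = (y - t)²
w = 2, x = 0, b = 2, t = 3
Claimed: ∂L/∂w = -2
Incorrect

y = (2)(0) + 2 = 2
∂L/∂y = 2(y - t) = 2(2 - 3) = -2
∂y/∂w = x = 0
∂L/∂w = -2 × 0 = 0

Claimed value: -2
Incorrect: The correct gradient is 0.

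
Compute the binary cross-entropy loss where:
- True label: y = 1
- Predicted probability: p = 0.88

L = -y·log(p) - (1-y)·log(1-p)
L = 0.1278

L = -1·log(0.88) - 0·log(0.12) = -log(0.88) = 0.1278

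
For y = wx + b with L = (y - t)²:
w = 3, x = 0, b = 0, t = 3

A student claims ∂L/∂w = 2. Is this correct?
Incorrect

y = (3)(0) + 0 = 0
∂L/∂y = 2(y - t) = 2(0 - 3) = -6
∂y/∂w = x = 0
∂L/∂w = -6 × 0 = 0

Claimed value: 2
Incorrect: The correct gradient is 0.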